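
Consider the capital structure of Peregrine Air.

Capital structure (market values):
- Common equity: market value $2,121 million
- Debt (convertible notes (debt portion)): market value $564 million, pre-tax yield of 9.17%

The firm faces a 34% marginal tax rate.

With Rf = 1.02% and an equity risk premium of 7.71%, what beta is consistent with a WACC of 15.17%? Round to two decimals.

2.15

Total capital V = 2121 + 564 = 2685.
Equity weight = 2121/2685 = 0.7899.
Convertible notes (debt portion) weight = 564/2685 = 0.2101.
Debt contribution = 0.2101 × 9.17% × (1 − 34%) = 1.2713%.
Required equity contribution = 15.17% − 1.2713% = 13.8987%  ⇒  Re = 17.5945%.
CAPM: 17.5945% = 1.02% + β × 7.71%  ⇒  β = 2.1497.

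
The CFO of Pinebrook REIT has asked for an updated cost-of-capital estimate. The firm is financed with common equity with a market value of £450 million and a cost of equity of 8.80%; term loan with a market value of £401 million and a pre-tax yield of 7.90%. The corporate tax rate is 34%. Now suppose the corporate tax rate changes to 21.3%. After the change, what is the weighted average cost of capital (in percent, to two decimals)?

After the change:
Total capital V = 450 + 401 = 851.
Equity: weight = 450/851 = 0.5288; cost = 8.8%.
Term loan: weight = 401/851 = 0.4712; after-tax cost = 7.9% × (1 − 21.3%) = 6.2173%.
WACC = 0.5288 × 8.8000% + 0.4712 × 6.2173% = 7.5830%.

7.58%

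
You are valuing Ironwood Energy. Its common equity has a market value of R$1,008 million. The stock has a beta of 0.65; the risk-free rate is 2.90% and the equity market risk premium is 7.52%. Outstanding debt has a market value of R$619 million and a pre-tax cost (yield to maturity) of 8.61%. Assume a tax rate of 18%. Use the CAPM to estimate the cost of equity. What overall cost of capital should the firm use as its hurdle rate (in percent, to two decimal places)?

7.51%

Cost of equity via CAPM: Re = 2.9% + 0.65 × 7.52% = 7.7880%.
Total capital V = 1008 + 619 = 1627.
Equity: weight = 1008/1627 = 0.6195; cost = 7.788%.
Debt: weight = 619/1627 = 0.3805; after-tax cost = 8.61% × (1 − 18%) = 7.0602%.
WACC = 0.6195 × 7.7880% + 0.3805 × 7.0602% = 7.5111%.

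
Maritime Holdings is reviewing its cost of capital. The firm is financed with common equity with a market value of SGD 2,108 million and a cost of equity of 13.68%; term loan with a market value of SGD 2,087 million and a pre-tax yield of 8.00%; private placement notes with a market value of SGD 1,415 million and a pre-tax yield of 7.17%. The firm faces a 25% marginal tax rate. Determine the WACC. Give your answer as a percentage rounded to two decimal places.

Total capital V = 2108 + 2087 + 1415 = 5610.
Equity: weight = 2108/5610 = 0.3758; cost = 13.68%.
Term loan: weight = 2087/5610 = 0.3720; after-tax cost = 8% × (1 − 25%) = 6.0000%.
Private placement notes: weight = 1415/5610 = 0.2522; after-tax cost = 7.17% × (1 − 25%) = 5.3775%.
WACC = 0.3758 × 13.6800% + 0.3720 × 6.0000% + 0.2522 × 5.3775% = 8.7288%.

8.73%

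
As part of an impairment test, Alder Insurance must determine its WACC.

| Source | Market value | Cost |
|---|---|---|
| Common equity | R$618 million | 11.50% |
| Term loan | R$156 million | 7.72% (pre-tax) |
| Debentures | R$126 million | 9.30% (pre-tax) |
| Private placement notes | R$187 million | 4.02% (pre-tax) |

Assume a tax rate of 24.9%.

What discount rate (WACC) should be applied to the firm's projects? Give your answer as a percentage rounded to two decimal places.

Total capital V = 618 + 156 + 126 + 187 = 1087.
Equity: weight = 618/1087 = 0.5685; cost = 11.5%.
Term loan: weight = 156/1087 = 0.1435; after-tax cost = 7.72% × (1 − 24.9%) = 5.7977%.
Debentures: weight = 126/1087 = 0.1159; after-tax cost = 9.3% × (1 − 24.9%) = 6.9843%.
Private placement notes: weight = 187/1087 = 0.1720; after-tax cost = 4.02% × (1 − 24.9%) = 3.0190%.
WACC = 0.5685 × 11.5000% + 0.1435 × 5.7977% + 0.1159 × 6.9843% + 0.1720 × 3.0190% = 8.6992%.

8.70%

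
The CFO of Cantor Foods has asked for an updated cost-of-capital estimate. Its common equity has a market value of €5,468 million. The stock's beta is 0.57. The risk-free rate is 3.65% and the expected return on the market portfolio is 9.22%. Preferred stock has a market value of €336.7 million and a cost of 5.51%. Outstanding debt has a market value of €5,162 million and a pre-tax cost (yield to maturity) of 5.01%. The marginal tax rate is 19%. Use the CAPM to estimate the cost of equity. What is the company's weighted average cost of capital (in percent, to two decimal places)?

Market risk premium = 9.22% − 3.65% = 5.57%.
Cost of equity via CAPM: Re = 3.65% + 0.57 × 5.57% = 6.8249%.
Total capital V = 5468 + 336.7 + 5162 = 10966.7.
Equity: weight = 5468/10966.7 = 0.4986; cost = 6.8249%.
Preferred: weight = 336.7/10966.7 = 0.0307; cost = 5.51%.
Debt: weight = 5162/10966.7 = 0.4707; after-tax cost = 5.01% × (1 − 19%) = 4.0581%.
WACC = 0.4986 × 6.8249% + 0.0307 × 5.5100% + 0.4707 × 4.0581% = 5.4822%.

5.48%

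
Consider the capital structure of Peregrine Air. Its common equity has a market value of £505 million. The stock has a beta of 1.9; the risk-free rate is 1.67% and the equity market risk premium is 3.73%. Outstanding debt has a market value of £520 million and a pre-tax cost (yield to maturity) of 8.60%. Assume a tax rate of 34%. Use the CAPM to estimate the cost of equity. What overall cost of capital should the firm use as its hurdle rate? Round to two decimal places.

7.19%

Cost of equity via CAPM: Re = 1.67% + 1.9 × 3.73% = 8.7570%.
Total capital V = 505 + 520 = 1025.
Equity: weight = 505/1025 = 0.4927; cost = 8.757%.
Debt: weight = 520/1025 = 0.5073; after-tax cost = 8.6% × (1 − 34%) = 5.6760%.
WACC = 0.4927 × 8.7570% + 0.5073 × 5.6760% = 7.1940%.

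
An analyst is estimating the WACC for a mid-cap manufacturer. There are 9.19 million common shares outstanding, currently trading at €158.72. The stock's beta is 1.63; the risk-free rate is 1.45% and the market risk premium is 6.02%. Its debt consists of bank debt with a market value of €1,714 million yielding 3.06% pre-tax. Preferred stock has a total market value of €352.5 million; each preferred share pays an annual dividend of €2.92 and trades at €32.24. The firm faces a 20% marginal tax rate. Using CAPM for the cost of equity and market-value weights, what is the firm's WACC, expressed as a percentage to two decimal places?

Cost of equity via CAPM: Re = 1.45% + 1.63 × 6.02% = 11.2626%.
Cost of preferred: Rp = 2.92 / 32.24 = 9.0571%.
Market value of equity E = 158.72 × 9.19m = 1458.6368m.
Total capital V = 1458.6368 + 352.5 + 1714 = 3525.1368.
Equity: weight = 1458.6368/3525.1368 = 0.4138; cost = 11.2626%.
Preferred: weight = 352.5/3525.1368 = 0.1000; cost = 9.0571%.
Bank debt: weight = 1714/3525.1368 = 0.4862; after-tax cost = 3.06% × (1 − 20%) = 2.4480%.
WACC = 0.4138 × 11.2626% + 0.1000 × 9.0571% + 0.4862 × 2.4480% = 6.7562%.

6.76%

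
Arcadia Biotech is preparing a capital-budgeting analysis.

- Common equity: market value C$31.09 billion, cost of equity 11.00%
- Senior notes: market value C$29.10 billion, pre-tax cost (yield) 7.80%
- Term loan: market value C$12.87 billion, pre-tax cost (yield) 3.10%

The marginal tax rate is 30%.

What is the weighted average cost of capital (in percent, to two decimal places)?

Total capital V = 31.09 + 29.1 + 12.87 = 73.06.
Equity: weight = 31.09/73.06 = 0.4255; cost = 11%.
Senior notes: weight = 29.1/73.06 = 0.3983; after-tax cost = 7.8% × (1 − 30%) = 5.4600%.
Term loan: weight = 12.87/73.06 = 0.1762; after-tax cost = 3.1% × (1 − 30%) = 2.1700%.
WACC = 0.4255 × 11.0000% + 0.3983 × 5.4600% + 0.1762 × 2.1700% = 7.2379%.

7.24%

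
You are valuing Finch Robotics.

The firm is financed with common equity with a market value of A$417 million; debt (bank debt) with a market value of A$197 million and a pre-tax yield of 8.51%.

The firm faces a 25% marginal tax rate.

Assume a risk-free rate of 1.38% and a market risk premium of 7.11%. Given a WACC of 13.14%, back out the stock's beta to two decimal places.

Total capital V = 417 + 197 = 614.
Equity weight = 417/614 = 0.6792.
Bank debt weight = 197/614 = 0.3208.
Debt contribution = 0.3208 × 8.51% × (1 − 25%) = 2.0478%.
Required equity contribution = 13.14% − 2.0478% = 11.0922%  ⇒  Re = 16.3324%.
CAPM: 16.3324% = 1.38% + β × 7.11%  ⇒  β = 2.1030.

2.10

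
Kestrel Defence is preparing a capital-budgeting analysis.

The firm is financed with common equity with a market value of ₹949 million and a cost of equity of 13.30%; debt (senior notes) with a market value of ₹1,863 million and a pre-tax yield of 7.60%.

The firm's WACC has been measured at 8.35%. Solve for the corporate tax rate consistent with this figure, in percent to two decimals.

23.31%

Total capital V = 949 + 1863 = 2812.
Equity weight = 949/2812 = 0.3375.
Senior notes weight = 1863/2812 = 0.6625.
Equity contribution = 0.3375 × 13.3% = 4.4885%.
Debt contribution must be 8.35% − 4.4885% = 3.8615%.
0.6625 × 7.6% × (1 − T) = 3.8615%  ⇒  (1 − T) = 0.7669.
T = 23.3092%.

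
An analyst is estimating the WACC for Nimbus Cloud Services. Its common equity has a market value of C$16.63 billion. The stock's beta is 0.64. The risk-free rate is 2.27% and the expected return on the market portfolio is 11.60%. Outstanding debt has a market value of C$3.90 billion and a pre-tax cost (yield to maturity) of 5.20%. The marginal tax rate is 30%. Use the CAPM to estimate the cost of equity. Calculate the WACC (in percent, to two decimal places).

Market risk premium = 11.6% − 2.27% = 9.33%.
Cost of equity via CAPM: Re = 2.27% + 0.64 × 9.33% = 8.2412%.
Total capital V = 16.63 + 3.9 = 20.53.
Equity: weight = 16.63/20.53 = 0.8100; cost = 8.2412%.
Debt: weight = 3.9/20.53 = 0.1900; after-tax cost = 5.2% × (1 − 30%) = 3.6400%.
WACC = 0.8100 × 8.2412% + 0.1900 × 3.6400% = 7.3671%.

7.37%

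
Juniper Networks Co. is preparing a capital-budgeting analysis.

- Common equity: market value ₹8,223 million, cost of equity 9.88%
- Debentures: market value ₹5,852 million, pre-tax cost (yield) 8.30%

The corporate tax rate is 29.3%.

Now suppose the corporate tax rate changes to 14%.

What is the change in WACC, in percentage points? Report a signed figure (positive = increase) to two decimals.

Current WACC:
Total capital V = 8223 + 5852 = 14075.
Equity: weight = 8223/14075 = 0.5842; cost = 9.88%.
Debentures: weight = 5852/14075 = 0.4158; after-tax cost = 8.3% × (1 − 29.3%) = 5.8681%.
WACC = 0.5842 × 9.8800% + 0.4158 × 5.8681% = 8.2120%.
After the change:
Total capital V = 8223 + 5852 = 14075.
Equity: weight = 8223/14075 = 0.5842; cost = 9.88%.
Debentures: weight = 5852/14075 = 0.4158; after-tax cost = 8.3% × (1 − 14%) = 7.1380%.
WACC = 0.5842 × 9.8800% + 0.4158 × 7.1380% = 8.7400%.
Change in WACC = 8.7400% − 8.2120% = 0.5280 pp.

+0.53 pp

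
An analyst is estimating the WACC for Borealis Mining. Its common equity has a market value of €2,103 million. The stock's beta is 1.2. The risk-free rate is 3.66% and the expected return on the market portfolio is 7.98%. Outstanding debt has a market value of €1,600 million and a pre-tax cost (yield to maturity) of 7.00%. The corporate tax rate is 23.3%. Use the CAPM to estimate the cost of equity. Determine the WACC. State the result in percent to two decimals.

7.34%

Market risk premium = 7.98% − 3.66% = 4.32%.
Cost of equity via CAPM: Re = 3.66% + 1.2 × 4.32% = 8.8440%.
Total capital V = 2103 + 1600 = 3703.
Equity: weight = 2103/3703 = 0.5679; cost = 8.844%.
Debt: weight = 1600/3703 = 0.4321; after-tax cost = 7% × (1 − 23.3%) = 5.3690%.
WACC = 0.5679 × 8.8440% + 0.4321 × 5.3690% = 7.3425%.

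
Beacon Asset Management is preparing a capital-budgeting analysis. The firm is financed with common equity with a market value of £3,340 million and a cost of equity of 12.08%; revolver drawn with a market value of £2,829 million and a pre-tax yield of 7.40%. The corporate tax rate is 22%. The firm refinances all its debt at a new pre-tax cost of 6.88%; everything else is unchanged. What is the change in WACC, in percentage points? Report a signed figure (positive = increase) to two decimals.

-0.19 pp

Current WACC:
Total capital V = 3340 + 2829 = 6169.
Equity: weight = 3340/6169 = 0.5414; cost = 12.08%.
Revolver drawn: weight = 2829/6169 = 0.4586; after-tax cost = 7.4% × (1 − 22%) = 5.7720%.
WACC = 0.5414 × 12.0800% + 0.4586 × 5.7720% = 9.1873%.
After the change:
Total capital V = 3340 + 2829 = 6169.
Equity: weight = 3340/6169 = 0.5414; cost = 12.08%.
Revolver drawn: weight = 2829/6169 = 0.4586; after-tax cost = 6.88% × (1 − 22%) = 5.3664%.
WACC = 0.5414 × 12.0800% + 0.4586 × 5.3664% = 9.0013%.
Change in WACC = 9.0013% − 9.1873% = -0.1860 pp.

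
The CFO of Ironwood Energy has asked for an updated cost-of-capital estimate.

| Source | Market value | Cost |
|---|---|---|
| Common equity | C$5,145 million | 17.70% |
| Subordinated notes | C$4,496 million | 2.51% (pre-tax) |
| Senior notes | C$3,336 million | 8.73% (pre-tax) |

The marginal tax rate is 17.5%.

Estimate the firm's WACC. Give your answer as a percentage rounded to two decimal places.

Total capital V = 5145 + 4496 + 3336 = 12977.
Equity: weight = 5145/12977 = 0.3965; cost = 17.7%.
Subordinated notes: weight = 4496/12977 = 0.3465; after-tax cost = 2.51% × (1 − 17.5%) = 2.0707%.
Senior notes: weight = 3336/12977 = 0.2571; after-tax cost = 8.73% × (1 − 17.5%) = 7.2023%.
WACC = 0.3965 × 17.7000% + 0.3465 × 2.0707% + 0.2571 × 7.2023% = 9.5864%.

9.59%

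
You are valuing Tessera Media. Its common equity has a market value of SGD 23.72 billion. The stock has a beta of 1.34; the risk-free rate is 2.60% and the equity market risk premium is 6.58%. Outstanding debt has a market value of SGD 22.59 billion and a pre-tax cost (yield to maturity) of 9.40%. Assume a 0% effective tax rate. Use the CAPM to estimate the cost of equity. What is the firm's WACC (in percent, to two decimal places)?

Cost of equity via CAPM: Re = 2.6% + 1.34 × 6.58% = 11.4172%.
Total capital V = 23.72 + 22.59 = 46.31.
Equity: weight = 23.72/46.31 = 0.5122; cost = 11.4172%.
Debt: weight = 22.59/46.31 = 0.4878; after-tax cost = 9.4% × (1 − 0%) = 9.4000%.
WACC = 0.5122 × 11.4172% + 0.4878 × 9.4000% = 10.4332%.

10.43%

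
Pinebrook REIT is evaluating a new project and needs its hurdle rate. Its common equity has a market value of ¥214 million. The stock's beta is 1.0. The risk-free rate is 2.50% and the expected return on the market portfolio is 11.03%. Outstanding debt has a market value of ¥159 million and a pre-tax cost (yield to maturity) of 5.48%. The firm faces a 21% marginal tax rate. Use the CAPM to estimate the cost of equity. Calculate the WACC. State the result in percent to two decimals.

8.17%

Market risk premium = 11.03% − 2.5% = 8.53%.
Cost of equity via CAPM: Re = 2.5% + 1.0 × 8.53% = 11.0300%.
Total capital V = 214 + 159 = 373.
Equity: weight = 214/373 = 0.5737; cost = 11.03%.
Debt: weight = 159/373 = 0.4263; after-tax cost = 5.48% × (1 − 21%) = 4.3292%.
WACC = 0.5737 × 11.0300% + 0.4263 × 4.3292% = 8.1736%.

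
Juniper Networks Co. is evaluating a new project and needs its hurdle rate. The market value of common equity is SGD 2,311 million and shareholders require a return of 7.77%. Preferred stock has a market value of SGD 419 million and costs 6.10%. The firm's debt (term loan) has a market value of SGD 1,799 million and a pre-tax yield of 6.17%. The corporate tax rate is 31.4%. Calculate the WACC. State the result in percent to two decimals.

Total capital V = 2311 + 419 + 1799 = 4529.
Equity: weight = 2311/4529 = 0.5103; cost = 7.77%.
Preferred: weight = 419/4529 = 0.0925; cost = 6.1%.
Term loan: weight = 1799/4529 = 0.3972; after-tax cost = 6.17% × (1 − 31.4%) = 4.2326%.
WACC = 0.5103 × 7.7700% + 0.0925 × 6.1000% + 0.3972 × 4.2326% = 6.2104%.

6.21%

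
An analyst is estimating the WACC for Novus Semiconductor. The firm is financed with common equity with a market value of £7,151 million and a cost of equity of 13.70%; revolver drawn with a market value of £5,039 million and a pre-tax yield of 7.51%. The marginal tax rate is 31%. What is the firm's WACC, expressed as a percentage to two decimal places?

Total capital V = 7151 + 5039 = 12190.
Equity: weight = 7151/12190 = 0.5866; cost = 13.7%.
Revolver drawn: weight = 5039/12190 = 0.4134; after-tax cost = 7.51% × (1 − 31%) = 5.1819%.
WACC = 0.5866 × 13.7000% + 0.4134 × 5.1819% = 10.1789%.

10.18%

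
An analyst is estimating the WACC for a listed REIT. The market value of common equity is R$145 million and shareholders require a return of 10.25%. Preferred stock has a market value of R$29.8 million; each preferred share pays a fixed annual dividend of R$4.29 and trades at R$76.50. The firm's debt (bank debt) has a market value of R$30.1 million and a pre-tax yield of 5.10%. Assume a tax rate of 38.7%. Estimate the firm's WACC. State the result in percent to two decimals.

8.53%

Cost of preferred: Rp = 4.29 / 76.5 = 5.6078%.
Total capital V = 145 + 29.8 + 30.1 = 204.9.
Equity: weight = 145/204.9 = 0.7077; cost = 10.25%.
Preferred: weight = 29.8/204.9 = 0.1454; cost = 5.6078%.
Bank debt: weight = 30.1/204.9 = 0.1469; after-tax cost = 5.1% × (1 − 38.7%) = 3.1263%.
WACC = 0.7077 × 10.2500% + 0.1454 × 5.6078% + 0.1469 × 3.1263% = 8.5284%.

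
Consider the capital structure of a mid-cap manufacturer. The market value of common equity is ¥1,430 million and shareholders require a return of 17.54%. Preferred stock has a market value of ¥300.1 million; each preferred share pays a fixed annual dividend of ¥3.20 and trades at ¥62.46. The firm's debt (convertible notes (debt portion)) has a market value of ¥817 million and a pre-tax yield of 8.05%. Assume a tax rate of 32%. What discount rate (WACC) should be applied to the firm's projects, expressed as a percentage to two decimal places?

12.21%

Cost of preferred: Rp = 3.2 / 62.46 = 5.1233%.
Total capital V = 1430 + 300.1 + 817 = 2547.1.
Equity: weight = 1430/2547.1 = 0.5614; cost = 17.54%.
Preferred: weight = 300.1/2547.1 = 0.1178; cost = 5.1233%.
Convertible notes (debt portion): weight = 817/2547.1 = 0.3208; after-tax cost = 8.05% × (1 − 32%) = 5.4740%.
WACC = 0.5614 × 17.5400% + 0.1178 × 5.1233% + 0.3208 × 5.4740% = 12.2068%.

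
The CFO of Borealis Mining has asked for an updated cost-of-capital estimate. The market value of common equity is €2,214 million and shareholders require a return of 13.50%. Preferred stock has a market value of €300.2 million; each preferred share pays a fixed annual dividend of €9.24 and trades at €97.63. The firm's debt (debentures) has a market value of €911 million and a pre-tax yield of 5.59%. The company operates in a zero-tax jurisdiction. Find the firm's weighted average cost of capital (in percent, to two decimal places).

11.04%

Cost of preferred: Rp = 9.24 / 97.63 = 9.4643%.
Total capital V = 2214 + 300.2 + 911 = 3425.2.
Equity: weight = 2214/3425.2 = 0.6464; cost = 13.5%.
Preferred: weight = 300.2/3425.2 = 0.0876; cost = 9.4643%.
Debentures: weight = 911/3425.2 = 0.2660; after-tax cost = 5.59% × (1 − 0%) = 5.5900%.
WACC = 0.6464 × 13.5000% + 0.0876 × 9.4643% + 0.2660 × 5.5900% = 11.0425%.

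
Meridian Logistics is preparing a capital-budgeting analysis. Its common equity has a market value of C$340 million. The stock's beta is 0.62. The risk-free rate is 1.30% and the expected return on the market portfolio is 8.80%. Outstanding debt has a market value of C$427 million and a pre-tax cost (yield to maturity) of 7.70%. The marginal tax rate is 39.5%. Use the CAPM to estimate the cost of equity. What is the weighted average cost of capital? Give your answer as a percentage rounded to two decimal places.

5.23%

Market risk premium = 8.8% − 1.3% = 7.5%.
Cost of equity via CAPM: Re = 1.3% + 0.62 × 7.5% = 5.9500%.
Total capital V = 340 + 427 = 767.
Equity: weight = 340/767 = 0.4433; cost = 5.95%.
Debt: weight = 427/767 = 0.5567; after-tax cost = 7.7% × (1 − 39.5%) = 4.6585%.
WACC = 0.4433 × 5.9500% + 0.5567 × 4.6585% = 5.2310%.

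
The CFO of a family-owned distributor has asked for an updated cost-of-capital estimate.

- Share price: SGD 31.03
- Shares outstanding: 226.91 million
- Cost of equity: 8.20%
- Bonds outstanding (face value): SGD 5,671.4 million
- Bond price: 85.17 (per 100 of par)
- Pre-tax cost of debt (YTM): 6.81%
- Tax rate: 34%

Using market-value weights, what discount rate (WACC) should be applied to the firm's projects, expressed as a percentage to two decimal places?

6.69%

Market value of equity E = 31.03 × 226.91m = 7041.0173m. Market value of debt D = 5671.4m × 85.17/100 = 4830.33138m.
Total capital V = 7041.0173 + 4830.33138 = 11871.34868.
Equity: weight = 7041.0173/11871.34868 = 0.5931; cost = 8.2%.
Bonds outstanding: weight = 4830.33138/11871.34868 = 0.4069; after-tax cost = 6.81% × (1 − 34%) = 4.4946%.
WACC = 0.5931 × 8.2000% + 0.4069 × 4.4946% = 6.6923%.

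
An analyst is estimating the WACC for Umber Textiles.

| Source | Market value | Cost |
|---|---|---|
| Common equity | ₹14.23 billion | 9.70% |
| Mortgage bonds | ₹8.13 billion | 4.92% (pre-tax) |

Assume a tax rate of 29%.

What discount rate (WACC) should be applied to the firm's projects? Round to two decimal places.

Total capital V = 14.23 + 8.13 = 22.36.
Equity: weight = 14.23/22.36 = 0.6364; cost = 9.7%.
Mortgage bonds: weight = 8.13/22.36 = 0.3636; after-tax cost = 4.92% × (1 − 29%) = 3.4932%.
WACC = 0.6364 × 9.7000% + 0.3636 × 3.4932% = 7.4432%.

7.44%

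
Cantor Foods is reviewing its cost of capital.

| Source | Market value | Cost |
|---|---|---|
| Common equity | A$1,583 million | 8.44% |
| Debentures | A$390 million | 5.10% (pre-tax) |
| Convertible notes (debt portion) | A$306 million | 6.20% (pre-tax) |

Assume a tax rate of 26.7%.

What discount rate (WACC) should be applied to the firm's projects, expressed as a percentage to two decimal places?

Total capital V = 1583 + 390 + 306 = 2279.
Equity: weight = 1583/2279 = 0.6946; cost = 8.44%.
Debentures: weight = 390/2279 = 0.1711; after-tax cost = 5.1% × (1 − 26.7%) = 3.7383%.
Convertible notes (debt portion): weight = 306/2279 = 0.1343; after-tax cost = 6.2% × (1 − 26.7%) = 4.5446%.
WACC = 0.6946 × 8.4400% + 0.1711 × 3.7383% + 0.1343 × 4.5446% = 7.1124%.

7.11%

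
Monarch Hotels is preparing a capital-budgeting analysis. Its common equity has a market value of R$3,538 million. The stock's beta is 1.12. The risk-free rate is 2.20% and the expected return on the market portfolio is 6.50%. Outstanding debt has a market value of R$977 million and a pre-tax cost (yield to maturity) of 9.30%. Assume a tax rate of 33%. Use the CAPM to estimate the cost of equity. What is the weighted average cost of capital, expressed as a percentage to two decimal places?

Market risk premium = 6.5% − 2.2% = 4.3%.
Cost of equity via CAPM: Re = 2.2% + 1.12 × 4.3% = 7.0160%.
Total capital V = 3538 + 977 = 4515.
Equity: weight = 3538/4515 = 0.7836; cost = 7.016%.
Debt: weight = 977/4515 = 0.2164; after-tax cost = 9.3% × (1 − 33%) = 6.2310%.
WACC = 0.7836 × 7.0160% + 0.2164 × 6.2310% = 6.8461%.

6.85%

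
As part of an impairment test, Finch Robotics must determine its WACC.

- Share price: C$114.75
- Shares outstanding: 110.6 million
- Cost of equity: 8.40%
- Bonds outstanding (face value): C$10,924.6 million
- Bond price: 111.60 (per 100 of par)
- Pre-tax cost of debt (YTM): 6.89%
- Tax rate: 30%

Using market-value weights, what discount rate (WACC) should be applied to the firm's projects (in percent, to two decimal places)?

6.65%

Market value of equity E = 114.75 × 110.6m = 12691.35m. Market value of debt D = 10924.6m × 111.6/100 = 12191.8536m.
Total capital V = 12691.35 + 12191.8536 = 24883.2036.
Equity: weight = 12691.35/24883.2036 = 0.5100; cost = 8.4%.
Bonds outstanding: weight = 12191.8536/24883.2036 = 0.4900; after-tax cost = 6.89% × (1 − 30%) = 4.8230%.
WACC = 0.5100 × 8.4000% + 0.4900 × 4.8230% = 6.6474%.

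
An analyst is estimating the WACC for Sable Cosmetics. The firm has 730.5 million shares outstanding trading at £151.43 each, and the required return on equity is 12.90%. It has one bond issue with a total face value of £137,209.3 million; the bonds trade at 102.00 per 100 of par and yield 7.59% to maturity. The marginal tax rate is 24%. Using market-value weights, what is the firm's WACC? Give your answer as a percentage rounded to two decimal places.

8.92%

Market value of equity E = 151.43 × 730.5m = 110619.615m. Market value of debt D = 137209.3m × 102.0/100 = 139953.486m.
Total capital V = 110619.615 + 139953.486 = 250573.101.
Equity: weight = 110619.615/250573.101 = 0.4415; cost = 12.9%.
Bonds outstanding: weight = 139953.486/250573.101 = 0.5585; after-tax cost = 7.59% × (1 − 24%) = 5.7684%.
WACC = 0.4415 × 12.9000% + 0.5585 × 5.7684% = 8.9168%.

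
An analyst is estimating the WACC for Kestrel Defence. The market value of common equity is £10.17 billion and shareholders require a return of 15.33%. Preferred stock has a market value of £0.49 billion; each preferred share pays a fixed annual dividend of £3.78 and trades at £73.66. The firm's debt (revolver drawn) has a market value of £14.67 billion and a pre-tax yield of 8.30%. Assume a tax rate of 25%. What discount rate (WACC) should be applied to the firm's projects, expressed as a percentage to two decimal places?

9.86%

Cost of preferred: Rp = 3.78 / 73.66 = 5.1317%.
Total capital V = 10.17 + 0.49 + 14.67 = 25.33.
Equity: weight = 10.17/25.33 = 0.4015; cost = 15.33%.
Preferred: weight = 0.49/25.33 = 0.0193; cost = 5.1317%.
Revolver drawn: weight = 14.67/25.33 = 0.5792; after-tax cost = 8.3% × (1 − 25%) = 6.2250%.
WACC = 0.4015 × 15.3300% + 0.0193 × 5.1317% + 0.5792 × 6.2250% = 9.8595%.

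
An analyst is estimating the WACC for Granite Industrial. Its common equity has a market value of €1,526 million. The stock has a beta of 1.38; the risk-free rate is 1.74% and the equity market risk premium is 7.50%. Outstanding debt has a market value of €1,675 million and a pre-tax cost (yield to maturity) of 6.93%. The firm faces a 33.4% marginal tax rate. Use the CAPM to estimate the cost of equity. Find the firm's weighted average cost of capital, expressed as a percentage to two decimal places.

Cost of equity via CAPM: Re = 1.74% + 1.38 × 7.5% = 12.0900%.
Total capital V = 1526 + 1675 = 3201.
Equity: weight = 1526/3201 = 0.4767; cost = 12.09%.
Debt: weight = 1675/3201 = 0.5233; after-tax cost = 6.93% × (1 − 33.4%) = 4.6154%.
WACC = 0.4767 × 12.0900% + 0.5233 × 4.6154% = 8.1787%.

8.18%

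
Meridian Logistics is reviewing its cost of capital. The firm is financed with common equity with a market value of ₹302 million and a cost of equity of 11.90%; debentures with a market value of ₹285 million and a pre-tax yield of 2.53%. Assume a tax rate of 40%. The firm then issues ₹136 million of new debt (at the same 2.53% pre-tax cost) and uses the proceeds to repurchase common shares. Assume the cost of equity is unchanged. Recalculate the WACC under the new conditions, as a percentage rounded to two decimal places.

After the change:
Total capital V = 166 + 421 = 587.
Equity: weight = 166/587 = 0.2828; cost = 11.9%.
Debentures: weight = 421/587 = 0.7172; after-tax cost = 2.53% × (1 − 40%) = 1.5180%.
WACC = 0.2828 × 11.9000% + 0.7172 × 1.5180% = 4.4540%.

4.45%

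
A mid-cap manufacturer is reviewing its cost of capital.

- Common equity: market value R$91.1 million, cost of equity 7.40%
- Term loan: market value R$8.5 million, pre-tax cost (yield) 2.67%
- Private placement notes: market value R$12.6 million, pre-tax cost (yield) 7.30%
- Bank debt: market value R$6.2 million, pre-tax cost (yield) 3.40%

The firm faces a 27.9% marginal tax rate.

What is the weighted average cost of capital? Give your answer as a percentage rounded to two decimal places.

Total capital V = 91.1 + 8.5 + 12.6 + 6.2 = 118.4.
Equity: weight = 91.1/118.4 = 0.7694; cost = 7.4%.
Term loan: weight = 8.5/118.4 = 0.0718; after-tax cost = 2.67% × (1 − 27.9%) = 1.9251%.
Private placement notes: weight = 12.6/118.4 = 0.1064; after-tax cost = 7.3% × (1 − 27.9%) = 5.2633%.
Bank debt: weight = 6.2/118.4 = 0.0524; after-tax cost = 3.4% × (1 − 27.9%) = 2.4514%.
WACC = 0.7694 × 7.4000% + 0.0718 × 1.9251% + 0.1064 × 5.2633% + 0.0524 × 2.4514% = 6.5204%.

6.52%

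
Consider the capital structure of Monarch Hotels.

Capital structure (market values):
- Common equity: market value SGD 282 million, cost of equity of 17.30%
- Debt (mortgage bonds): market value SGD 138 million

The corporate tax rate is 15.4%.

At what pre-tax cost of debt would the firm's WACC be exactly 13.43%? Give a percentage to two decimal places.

Total capital V = 282 + 138 = 420.
Equity weight = 282/420 = 0.6714.
Mortgage bonds weight = 138/420 = 0.3286.
Equity contribution = 0.6714 × 17.3% = 11.6157%.
Remaining for debt = 13.43% − 11.6157% = 1.8143%.
Rd × (1 − 15.4%) × 0.3286 = 1.8143%  ⇒  Rd = 6.5269%.

6.53%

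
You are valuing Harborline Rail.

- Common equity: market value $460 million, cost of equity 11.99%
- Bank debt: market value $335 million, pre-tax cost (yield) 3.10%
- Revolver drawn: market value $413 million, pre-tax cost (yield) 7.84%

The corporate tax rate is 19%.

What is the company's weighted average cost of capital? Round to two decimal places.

Total capital V = 460 + 335 + 413 = 1208.
Equity: weight = 460/1208 = 0.3808; cost = 11.99%.
Bank debt: weight = 335/1208 = 0.2773; after-tax cost = 3.1% × (1 − 19%) = 2.5110%.
Revolver drawn: weight = 413/1208 = 0.3419; after-tax cost = 7.84% × (1 − 19%) = 6.3504%.
WACC = 0.3808 × 11.9900% + 0.2773 × 2.5110% + 0.3419 × 6.3504% = 7.4332%.

7.43%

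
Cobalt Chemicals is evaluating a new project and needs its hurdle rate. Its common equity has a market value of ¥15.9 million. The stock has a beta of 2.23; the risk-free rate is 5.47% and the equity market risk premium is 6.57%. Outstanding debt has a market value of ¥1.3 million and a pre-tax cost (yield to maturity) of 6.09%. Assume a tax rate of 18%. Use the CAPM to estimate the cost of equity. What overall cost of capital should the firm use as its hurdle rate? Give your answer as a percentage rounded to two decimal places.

Cost of equity via CAPM: Re = 5.47% + 2.23 × 6.57% = 20.1211%.
Total capital V = 15.9 + 1.3 = 17.2.
Equity: weight = 15.9/17.2 = 0.9244; cost = 20.1211%.
Debt: weight = 1.3/17.2 = 0.0756; after-tax cost = 6.09% × (1 − 18%) = 4.9938%.
WACC = 0.9244 × 20.1211% + 0.0756 × 4.9938% = 18.9778%.

18.98%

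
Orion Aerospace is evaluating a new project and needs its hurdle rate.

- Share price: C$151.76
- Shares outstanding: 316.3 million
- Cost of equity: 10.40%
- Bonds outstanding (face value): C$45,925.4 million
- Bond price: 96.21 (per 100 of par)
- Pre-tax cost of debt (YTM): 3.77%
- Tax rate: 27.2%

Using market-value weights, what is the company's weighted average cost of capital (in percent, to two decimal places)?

6.73%

Market value of equity E = 151.76 × 316.3m = 48001.688m. Market value of debt D = 45925.4m × 96.21/100 = 44184.82734m.
Total capital V = 48001.688 + 44184.82734 = 92186.51534.
Equity: weight = 48001.688/92186.51534 = 0.5207; cost = 10.4%.
Bonds outstanding: weight = 44184.82734/92186.51534 = 0.4793; after-tax cost = 3.77% × (1 − 27.2%) = 2.7446%.
WACC = 0.5207 × 10.4000% + 0.4793 × 2.7446% = 6.7308%.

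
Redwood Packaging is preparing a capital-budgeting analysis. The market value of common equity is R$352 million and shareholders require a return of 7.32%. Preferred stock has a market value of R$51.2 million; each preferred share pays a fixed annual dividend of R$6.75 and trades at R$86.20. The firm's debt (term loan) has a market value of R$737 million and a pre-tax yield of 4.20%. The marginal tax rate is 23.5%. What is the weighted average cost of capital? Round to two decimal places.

Cost of preferred: Rp = 6.75 / 86.2 = 7.8306%.
Total capital V = 352 + 51.2 + 737 = 1140.2.
Equity: weight = 352/1140.2 = 0.3087; cost = 7.32%.
Preferred: weight = 51.2/1140.2 = 0.0449; cost = 7.8306%.
Term loan: weight = 737/1140.2 = 0.6464; after-tax cost = 4.2% × (1 − 23.5%) = 3.2130%.
WACC = 0.3087 × 7.3200% + 0.0449 × 7.8306% + 0.6464 × 3.2130% = 4.6883%.

4.69%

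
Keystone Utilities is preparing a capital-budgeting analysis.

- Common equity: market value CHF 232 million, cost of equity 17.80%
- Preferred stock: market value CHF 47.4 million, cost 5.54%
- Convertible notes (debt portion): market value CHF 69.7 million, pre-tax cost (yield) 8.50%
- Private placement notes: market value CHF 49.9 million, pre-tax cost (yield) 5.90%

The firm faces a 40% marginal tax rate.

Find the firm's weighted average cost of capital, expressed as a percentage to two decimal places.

12.34%

Total capital V = 232 + 47.4 + 69.7 + 49.9 = 399.
Equity: weight = 232/399 = 0.5815; cost = 17.8%.
Preferred: weight = 47.4/399 = 0.1188; cost = 5.54%.
Convertible notes (debt portion): weight = 69.7/399 = 0.1747; after-tax cost = 8.5% × (1 − 40%) = 5.1000%.
Private placement notes: weight = 49.9/399 = 0.1251; after-tax cost = 5.9% × (1 − 40%) = 3.5400%.
WACC = 0.5815 × 17.8000% + 0.1188 × 5.5400% + 0.1747 × 5.1000% + 0.1251 × 3.5400% = 12.3416%.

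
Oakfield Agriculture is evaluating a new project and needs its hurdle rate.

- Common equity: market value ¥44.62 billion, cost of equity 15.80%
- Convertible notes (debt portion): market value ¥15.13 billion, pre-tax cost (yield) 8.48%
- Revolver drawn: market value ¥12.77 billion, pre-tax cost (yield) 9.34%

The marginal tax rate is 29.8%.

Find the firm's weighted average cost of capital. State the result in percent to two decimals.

Total capital V = 44.62 + 15.13 + 12.77 = 72.52.
Equity: weight = 44.62/72.52 = 0.6153; cost = 15.8%.
Convertible notes (debt portion): weight = 15.13/72.52 = 0.2086; after-tax cost = 8.48% × (1 − 29.8%) = 5.9530%.
Revolver drawn: weight = 12.77/72.52 = 0.1761; after-tax cost = 9.34% × (1 − 29.8%) = 6.5567%.
WACC = 0.6153 × 15.8000% + 0.2086 × 5.9530% + 0.1761 × 6.5567% = 12.1179%.

12.12%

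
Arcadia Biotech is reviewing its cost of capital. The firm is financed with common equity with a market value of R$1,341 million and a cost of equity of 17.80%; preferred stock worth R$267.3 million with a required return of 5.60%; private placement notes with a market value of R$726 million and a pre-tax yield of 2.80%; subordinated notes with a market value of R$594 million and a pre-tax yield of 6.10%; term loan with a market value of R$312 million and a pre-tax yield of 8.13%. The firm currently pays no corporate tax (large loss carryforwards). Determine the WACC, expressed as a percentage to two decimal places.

Total capital V = 1341 + 267.3 + 726 + 594 + 312 = 3240.3.
Equity: weight = 1341/3240.3 = 0.4139; cost = 17.8%.
Preferred: weight = 267.3/3240.3 = 0.0825; cost = 5.6%.
Private placement notes: weight = 726/3240.3 = 0.2241; after-tax cost = 2.8% × (1 − 0%) = 2.8000%.
Subordinated notes: weight = 594/3240.3 = 0.1833; after-tax cost = 6.1% × (1 − 0%) = 6.1000%.
Term loan: weight = 312/3240.3 = 0.0963; after-tax cost = 8.13% × (1 − 0%) = 8.1300%.
WACC = 0.4139 × 17.8000% + 0.0825 × 5.6000% + 0.2241 × 2.8000% + 0.1833 × 6.1000% + 0.0963 × 8.1300% = 10.3569%.

10.36%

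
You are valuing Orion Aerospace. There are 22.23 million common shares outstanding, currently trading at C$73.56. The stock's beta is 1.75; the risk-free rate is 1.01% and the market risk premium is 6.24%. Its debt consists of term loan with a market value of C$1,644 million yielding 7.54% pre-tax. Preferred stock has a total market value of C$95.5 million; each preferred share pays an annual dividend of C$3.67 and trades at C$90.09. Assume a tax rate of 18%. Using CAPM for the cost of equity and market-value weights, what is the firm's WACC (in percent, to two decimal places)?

Cost of equity via CAPM: Re = 1.01% + 1.75 × 6.24% = 11.9300%.
Cost of preferred: Rp = 3.67 / 90.09 = 4.0737%.
Market value of equity E = 73.56 × 22.23m = 1635.2388m.
Total capital V = 1635.2388 + 95.5 + 1644 = 3374.7388.
Equity: weight = 1635.2388/3374.7388 = 0.4846; cost = 11.93%.
Preferred: weight = 95.5/3374.7388 = 0.0283; cost = 4.0737%.
Term loan: weight = 1644/3374.7388 = 0.4871; after-tax cost = 7.54% × (1 − 18%) = 6.1828%.
WACC = 0.4846 × 11.9300% + 0.0283 × 4.0737% + 0.4871 × 6.1828% = 8.9079%.

8.91%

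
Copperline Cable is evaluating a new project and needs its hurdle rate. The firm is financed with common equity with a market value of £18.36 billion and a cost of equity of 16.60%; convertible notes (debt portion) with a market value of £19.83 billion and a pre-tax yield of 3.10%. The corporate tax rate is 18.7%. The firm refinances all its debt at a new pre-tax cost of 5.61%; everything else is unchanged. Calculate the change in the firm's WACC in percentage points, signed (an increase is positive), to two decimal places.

+1.06 pp

Current WACC:
Total capital V = 18.36 + 19.83 = 38.19.
Equity: weight = 18.36/38.19 = 0.4808; cost = 16.6%.
Convertible notes (debt portion): weight = 19.83/38.19 = 0.5192; after-tax cost = 3.1% × (1 − 18.7%) = 2.5203%.
WACC = 0.4808 × 16.6000% + 0.5192 × 2.5203% = 9.2892%.
After the change:
Total capital V = 18.36 + 19.83 = 38.19.
Equity: weight = 18.36/38.19 = 0.4808; cost = 16.6%.
Convertible notes (debt portion): weight = 19.83/38.19 = 0.5192; after-tax cost = 5.61% × (1 − 18.7%) = 4.5609%.
WACC = 0.4808 × 16.6000% + 0.5192 × 4.5609% = 10.3488%.
Change in WACC = 10.3488% − 9.2892% = 1.0596 pp.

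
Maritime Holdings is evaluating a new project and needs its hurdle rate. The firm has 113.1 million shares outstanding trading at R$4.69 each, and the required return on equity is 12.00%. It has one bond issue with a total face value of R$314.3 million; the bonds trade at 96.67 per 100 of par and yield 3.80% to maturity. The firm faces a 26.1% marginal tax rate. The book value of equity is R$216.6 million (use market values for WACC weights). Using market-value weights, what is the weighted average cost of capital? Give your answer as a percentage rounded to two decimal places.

Market value of equity E = 4.69 × 113.1m = 530.439m. Market value of debt D = 314.3m × 96.67/100 = 303.83381m.
Total capital V = 530.439 + 303.83381 = 834.27281.
Equity: weight = 530.439/834.27281 = 0.6358; cost = 12%.
Bonds outstanding: weight = 303.83381/834.27281 = 0.3642; after-tax cost = 3.8% × (1 − 26.1%) = 2.8082%.
WACC = 0.6358 × 12.0000% + 0.3642 × 2.8082% = 8.6524%.

8.65%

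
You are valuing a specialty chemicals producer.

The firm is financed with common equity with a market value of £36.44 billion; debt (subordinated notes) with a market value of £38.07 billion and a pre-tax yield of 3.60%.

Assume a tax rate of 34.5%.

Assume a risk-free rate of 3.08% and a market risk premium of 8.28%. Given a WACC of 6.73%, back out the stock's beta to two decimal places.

Total capital V = 36.44 + 38.07 = 74.51.
Equity weight = 36.44/74.51 = 0.4891.
Subordinated notes weight = 38.07/74.51 = 0.5109.
Debt contribution = 0.5109 × 3.6% × (1 − 34.5%) = 1.2048%.
Required equity contribution = 6.73% − 1.2048% = 5.5252%  ⇒  Re = 11.2976%.
CAPM: 11.2976% = 3.08% + β × 8.28%  ⇒  β = 0.9925.

0.99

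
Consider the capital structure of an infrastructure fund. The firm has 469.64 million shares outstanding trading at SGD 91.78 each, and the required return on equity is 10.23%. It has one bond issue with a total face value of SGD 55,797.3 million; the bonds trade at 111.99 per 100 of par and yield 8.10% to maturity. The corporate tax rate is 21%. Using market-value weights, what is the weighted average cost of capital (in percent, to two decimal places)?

7.96%

Market value of equity E = 91.78 × 469.64m = 43103.5592m. Market value of debt D = 55797.3m × 111.99/100 = 62487.39627m.
Total capital V = 43103.5592 + 62487.39627 = 105590.95547.
Equity: weight = 43103.5592/105590.95547 = 0.4082; cost = 10.23%.
Bonds outstanding: weight = 62487.39627/105590.95547 = 0.5918; after-tax cost = 8.1% × (1 − 21%) = 6.3990%.
WACC = 0.4082 × 10.2300% + 0.5918 × 6.3990% = 7.9629%.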